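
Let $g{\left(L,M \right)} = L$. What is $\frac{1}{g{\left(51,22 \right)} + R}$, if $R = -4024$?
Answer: $- \frac{1}{3973} \approx -0.0002517$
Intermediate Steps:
$\frac{1}{g{\left(51,22 \right)} + R} = \frac{1}{51 - 4024} = \frac{1}{-3973} = - \frac{1}{3973}$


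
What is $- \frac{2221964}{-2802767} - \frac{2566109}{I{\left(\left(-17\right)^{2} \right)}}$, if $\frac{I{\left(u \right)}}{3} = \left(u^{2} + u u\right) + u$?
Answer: $- \frac{6076795249351}{1406969414631} \approx -4.3191$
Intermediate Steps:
$I{\left(u \right)} = 3 u + 6 u^{2}$ ($I{\left(u \right)} = 3 \left(\left(u^{2} + u u\right) + u\right) = 3 \left(\left(u^{2} + u^{2}\right) + u\right) = 3 \left(2 u^{2} + u\right) = 3 \left(u + 2 u^{2}\right) = 3 u + 6 u^{2}$)
$- \frac{2221964}{-2802767} - \frac{2566109}{I{\left(\left(-17\right)^{2} \right)}} = - \frac{2221964}{-2802767} - \frac{2566109}{3 \left(-17\right)^{2} \left(1 + 2 \left(-17\right)^{2}\right)} = \left(-2221964\right) \left(- \frac{1}{2802767}\right) - \frac{2566109}{3 \cdot 289 \left(1 + 2 \cdot 289\right)} = \frac{2221964}{2802767} - \frac{2566109}{3 \cdot 289 \left(1 + 578\right)} = \frac{2221964}{2802767} - \frac{2566109}{3 \cdot 289 \cdot 579} = \frac{2221964}{2802767} - \frac{2566109}{501993} = - \frac{6076795249351}{1406969414631}$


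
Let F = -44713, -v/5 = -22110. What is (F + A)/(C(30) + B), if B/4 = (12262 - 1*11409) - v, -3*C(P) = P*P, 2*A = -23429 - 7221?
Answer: 30019/219544 ≈ 0.13673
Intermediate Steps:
v = 110550 (v = -5*(-22110) = 110550)
A = -15325 (A = (-23429 - 7221)/2 = (½)*(-30650) = -15325)
C(P) = -P²/3 (C(P) = -P*P/3 = -P²/3)
B = -438788 (B = 4*((12262 - 1*11409) - 1*110550) = 4*((12262 - 11409) - 110550) = 4*(853 - 110550) = 4*(-109697) = -438788)
(F + A)/(C(30) + B) = (-44713 - 15325)/(-⅓*30² - 438788) = -60038/(-⅓*900 - 438788) = -60038/(-300 - 438788) = -60038/(-439088) = -60038*(-1/439088) = 30019/219544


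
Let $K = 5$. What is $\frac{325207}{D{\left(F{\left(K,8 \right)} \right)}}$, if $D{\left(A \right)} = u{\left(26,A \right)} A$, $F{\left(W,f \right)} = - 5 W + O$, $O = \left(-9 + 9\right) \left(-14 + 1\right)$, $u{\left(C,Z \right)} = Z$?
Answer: $\frac{325207}{625} \approx 520.33$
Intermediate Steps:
$O = 0$ ($O = 0 \left(-13\right) = 0$)
$F{\left(W,f \right)} = - 5 W$ ($F{\left(W,f \right)} = - 5 W + 0 = - 5 W$)
$D{\left(A \right)} = A^{2}$ ($D{\left(A \right)} = A A = A^{2}$)
$\frac{325207}{D{\left(F{\left(K,8 \right)} \right)}} = \frac{325207}{\left(\left(-5\right) 5\right)^{2}} = \frac{325207}{\left(-25\right)^{2}} = \frac{325207}{625}$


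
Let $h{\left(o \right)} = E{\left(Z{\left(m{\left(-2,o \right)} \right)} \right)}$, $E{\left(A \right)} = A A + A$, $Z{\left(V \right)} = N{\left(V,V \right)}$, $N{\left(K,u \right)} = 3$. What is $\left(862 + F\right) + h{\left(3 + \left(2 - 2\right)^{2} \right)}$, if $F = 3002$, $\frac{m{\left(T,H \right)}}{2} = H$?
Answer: $3876$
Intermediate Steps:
$m{\left(T,H \right)} = 2 H$
$Z{\left(V \right)} = 3$
$E{\left(A \right)} = A + A^{2}$ ($E{\left(A \right)} = A^{2} + A = A + A^{2}$)
$h{\left(o \right)} = 12$ ($h{\left(o \right)} = 3 \left(1 + 3\right) = 3 \cdot 4 = 12$)
$\left(862 + F\right) + h{\left(3 + \left(2 - 2\right)^{2} \right)} = \left(862 + 3002\right) + 12 = 3864 + 12 = 3876$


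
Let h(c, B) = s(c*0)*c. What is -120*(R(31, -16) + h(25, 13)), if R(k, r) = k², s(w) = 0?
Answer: -115320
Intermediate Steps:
h(c, B) = 0 (h(c, B) = 0*c = 0)
-120*(R(31, -16) + h(25, 13)) = -120*(31² + 0) = -120*(961 + 0) = -120*961 = -115320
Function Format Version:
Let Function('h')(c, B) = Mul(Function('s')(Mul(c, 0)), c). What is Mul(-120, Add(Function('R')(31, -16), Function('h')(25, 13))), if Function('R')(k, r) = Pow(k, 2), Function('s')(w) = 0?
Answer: -115320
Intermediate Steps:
Function('h')(c, B) = 0 (Function('h')(c, B) = Mul(0, c) = 0)
Mul(-120, Add(Function('R')(31, -16), Function('h')(25, 13))) = Mul(-120, Add(Pow(31, 2), 0)) = Mul(-120, Add(961, 0)) = Mul(-120, 961) = -115320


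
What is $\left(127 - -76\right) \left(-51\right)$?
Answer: $-10353$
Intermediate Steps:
$\left(127 - -76\right) \left(-51\right) = \left(127 + 76\right) \left(-51\right) = 203 \left(-51\right) = -10353$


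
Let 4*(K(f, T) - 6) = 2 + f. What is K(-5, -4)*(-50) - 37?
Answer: -599/2 ≈ -299.50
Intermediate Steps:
K(f, T) = 13/2 + f/4 (K(f, T) = 6 + (2 + f)/4 = 6 + (1/2 + f/4) = 13/2 + f/4)
K(-5, -4)*(-50) - 37 = (13/2 + (1/4)*(-5))*(-50) - 37 = (13/2 - 5/4)*(-50) - 37 = (21/4)*(-50) - 37 = -525/2 - 37 = -599/2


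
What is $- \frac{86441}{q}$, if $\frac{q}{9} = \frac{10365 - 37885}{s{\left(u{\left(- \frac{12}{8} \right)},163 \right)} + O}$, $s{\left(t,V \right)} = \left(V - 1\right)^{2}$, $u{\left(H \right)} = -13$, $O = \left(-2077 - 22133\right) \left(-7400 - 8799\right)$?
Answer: $\frac{1883472716833}{13760} \approx 1.3688 \cdot 10^{8}$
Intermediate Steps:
$O = 392177790$ ($O = \left(-24210\right) \left(-16199\right) = 392177790$)
$s{\left(t,V \right)} = \left(-1 + V\right)^{2}$
$q = - \frac{13760}{21789113}$ ($q = 9 \frac{10365 - 37885}{\left(-1 + 163\right)^{2} + 392177790} = 9 \left(- \frac{27520}{162^{2} + 392177790}\right) = 9 \left(- \frac{27520}{26244 + 392177790}\right) = 9 \left(- \frac{27520}{392204034}\right) = 9 \left(\left(-27520\right) \frac{1}{392204034}\right) = 9 \left(- \frac{13760}{196102017}\right) = - \frac{13760}{21789113} \approx -0.00063151$)
$- \frac{86441}{q} = - \frac{86441}{- \frac{13760}{21789113}} = \left(-86441\right) \left(- \frac{21789113}{13760}\right) = \frac{1883472716833}{13760}$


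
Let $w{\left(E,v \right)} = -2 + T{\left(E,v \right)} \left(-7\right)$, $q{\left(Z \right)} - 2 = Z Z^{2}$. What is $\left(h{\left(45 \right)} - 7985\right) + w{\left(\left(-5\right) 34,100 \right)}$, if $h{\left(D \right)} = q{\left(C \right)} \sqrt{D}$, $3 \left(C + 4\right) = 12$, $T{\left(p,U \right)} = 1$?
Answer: $-7994 + 6 \sqrt{5} \approx -7980.6$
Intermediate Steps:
$C = 0$ ($C = -4 + \frac{1}{3} \cdot 12 = -4 + 4 = 0$)
$q{\left(Z \right)} = 2 + Z^{3}$ ($q{\left(Z \right)} = 2 + Z Z^{2} = 2 + Z^{3}$)
$w{\left(E,v \right)} = -9$ ($w{\left(E,v \right)} = -2 + 1 \left(-7\right) = -2 - 7 = -9$)
$h{\left(D \right)} = 2 \sqrt{D}$ ($h{\left(D \right)} = \left(2 + 0^{3}\right) \sqrt{D} = \left(2 + 0\right) \sqrt{D} = 2 \sqrt{D}$)
$\left(h{\left(45 \right)} - 7985\right) + w{\left(\left(-5\right) 34,100 \right)} = \left(2 \sqrt{45} - 7985\right) - 9 = \left(2 \cdot 3 \sqrt{5} - 7985\right) - 9 = \left(6 \sqrt{5} - 7985\right) - 9 = \left(-7985 + 6 \sqrt{5}\right) - 9 = -7994 + 6 \sqrt{5}$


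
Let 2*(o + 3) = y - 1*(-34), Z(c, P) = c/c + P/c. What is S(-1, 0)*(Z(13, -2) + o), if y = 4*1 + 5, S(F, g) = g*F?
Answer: 0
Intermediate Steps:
S(F, g) = F*g
y = 9 (y = 4 + 5 = 9)
Z(c, P) = 1 + P/c
o = 37/2 (o = -3 + (9 - 1*(-34))/2 = -3 + (9 + 34)/2 = -3 + (1/2)*43 = -3 + 43/2 = 37/2 ≈ 18.500)
S(-1, 0)*(Z(13, -2) + o) = (-1*0)*((-2 + 13)/13 + 37/2) = 0*((1/13)*11 + 37/2) = 0*(11/13 + 37/2) = 0*(503/26) = 0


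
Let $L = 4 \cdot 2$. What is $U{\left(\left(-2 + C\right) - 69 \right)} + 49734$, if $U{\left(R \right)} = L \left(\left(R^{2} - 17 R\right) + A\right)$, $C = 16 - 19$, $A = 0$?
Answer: $103606$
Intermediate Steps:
$C = -3$ ($C = 16 - 19 = -3$)
$L = 8$
$U{\left(R \right)} = - 136 R + 8 R^{2}$ ($U{\left(R \right)} = 8 \left(\left(R^{2} - 17 R\right) + 0\right) = 8 \left(R^{2} - 17 R\right) = - 136 R + 8 R^{2}$)
$U{\left(\left(-2 + C\right) - 69 \right)} + 49734 = 8 \left(\left(-2 - 3\right) - 69\right) \left(-17 - 74\right) + 49734 = 8 \left(-5 - 69\right) \left(-17 - 74\right) + 49734 = 8 \left(-74\right) \left(-17 - 74\right) + 49734 = 8 \left(-74\right) \left(-91\right) + 49734 = 53872 + 49734 = 103606$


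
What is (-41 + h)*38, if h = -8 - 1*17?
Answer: -2508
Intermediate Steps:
h = -25 (h = -8 - 17 = -25)
(-41 + h)*38 = (-41 - 25)*38 = -66*38 = -2508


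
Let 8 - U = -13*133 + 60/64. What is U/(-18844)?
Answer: -27777/301504 ≈ -0.092128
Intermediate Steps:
U = 27777/16 (U = 8 - (-13*133 + 60/64) = 8 - (-1729 + 60*(1/64)) = 8 - (-1729 + 15/16) = 8 - 1*(-27649/16) = 8 + 27649/16 = 27777/16 ≈ 1736.1)
U/(-18844) = (27777/16)/(-18844) = (27777/16)*(-1/18844) = -27777/301504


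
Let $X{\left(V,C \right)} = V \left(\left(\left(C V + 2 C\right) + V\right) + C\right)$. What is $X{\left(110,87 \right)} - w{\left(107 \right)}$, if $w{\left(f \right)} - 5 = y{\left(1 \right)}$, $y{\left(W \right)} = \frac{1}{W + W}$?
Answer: $\frac{2187009}{2} \approx 1.0935 \cdot 10^{6}$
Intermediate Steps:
$y{\left(W \right)} = \frac{1}{2 W}$
$w{\left(f \right)} = \frac{11}{2}$ ($w{\left(f \right)} = 5 + \frac{1}{2 \cdot 1} = 5 + \frac{1}{2} \cdot 1 = 5 + \frac{1}{2} = \frac{11}{2}$)
$X{\left(V,C \right)} = V \left(V + 3 C + C V\right)$ ($X{\left(V,C \right)} = V \left(\left(\left(2 C + C V\right) + V\right) + C\right) = V \left(\left(V + 2 C + C V\right) + C\right) = V \left(V + 3 C + C V\right)$)
$X{\left(110,87 \right)} - w{\left(107 \right)} = 110 \left(110 + 3 \cdot 87 + 87 \cdot 110\right) - \frac{11}{2} = 110 \left(110 + 261 + 9570\right) - \frac{11}{2} = 110 \cdot 9941 - \frac{11}{2} = 1093510 - \frac{11}{2} = \frac{2187009}{2}$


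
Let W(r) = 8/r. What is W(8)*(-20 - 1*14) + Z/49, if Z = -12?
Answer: -1678/49 ≈ -34.245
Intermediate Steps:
W(8)*(-20 - 1*14) + Z/49 = (8/8)*(-20 - 1*14) - 12/49 = (8*(1/8))*(-20 - 14) - 12*1/49 = 1*(-34) - 12/49 = -34 - 12/49 = -1678/49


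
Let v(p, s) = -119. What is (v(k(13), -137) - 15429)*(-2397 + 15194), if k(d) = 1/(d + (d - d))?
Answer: -198967756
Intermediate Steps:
k(d) = 1/d (k(d) = 1/(d + 0) = 1/d)
(v(k(13), -137) - 15429)*(-2397 + 15194) = (-119 - 15429)*(-2397 + 15194) = -15548*12797 = -198967756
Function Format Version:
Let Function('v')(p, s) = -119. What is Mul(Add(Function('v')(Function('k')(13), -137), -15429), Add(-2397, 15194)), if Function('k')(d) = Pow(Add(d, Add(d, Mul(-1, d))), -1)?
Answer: -198967756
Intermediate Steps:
Function('k')(d) = Pow(d, -1) (Function('k')(d) = Pow(Add(d, 0), -1) = Pow(d, -1))
Mul(Add(Function('v')(Function('k')(13), -137), -15429), Add(-2397, 15194)) = Mul(Add(-119, -15429), Add(-2397, 15194)) = Mul(-15548, 12797) = -198967756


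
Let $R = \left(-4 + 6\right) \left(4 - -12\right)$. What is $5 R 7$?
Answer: $1120$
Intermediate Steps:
$R = 32$ ($R = 2 \left(4 + 12\right) = 2 \cdot 16 = 32$)
$5 R 7 = 5 \cdot 32 \cdot 7 = 160 \cdot 7 = 1120$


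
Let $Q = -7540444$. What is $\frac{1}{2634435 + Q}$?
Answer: $- \frac{1}{4906009} \approx -2.0383 \cdot 10^{-7}$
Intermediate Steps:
$\frac{1}{2634435 + Q} = \frac{1}{2634435 - 7540444} = \frac{1}{-4906009} = - \frac{1}{4906009}$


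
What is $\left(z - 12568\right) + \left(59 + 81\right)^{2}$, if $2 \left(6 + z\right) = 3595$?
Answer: $\frac{17647}{2} \approx 8823.5$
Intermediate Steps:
$z = \frac{3583}{2}$ ($z = -6 + \frac{1}{2} \cdot 3595 = -6 + \frac{3595}{2} = \frac{3583}{2} \approx 1791.5$)
$\left(z - 12568\right) + \left(59 + 81\right)^{2} = \left(\frac{3583}{2} - 12568\right) + \left(59 + 81\right)^{2} = - \frac{21553}{2} + 140^{2} = - \frac{21553}{2} + 19600 = \frac{17647}{2}$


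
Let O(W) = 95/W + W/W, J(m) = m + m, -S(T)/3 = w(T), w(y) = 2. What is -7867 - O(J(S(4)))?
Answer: -94321/12 ≈ -7860.1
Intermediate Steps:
S(T) = -6 (S(T) = -3*2 = -6)
J(m) = 2*m
O(W) = 1 + 95/W (O(W) = 95/W + 1 = 1 + 95/W)
-7867 - O(J(S(4))) = -7867 - (95 + 2*(-6))/(2*(-6)) = -7867 - (95 - 12)/(-12) = -7867 - (-1)*83/12 = -7867 - 1*(-83/12) = -7867 + 83/12 = -94321/12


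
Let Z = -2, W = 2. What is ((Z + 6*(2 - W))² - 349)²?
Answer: 119025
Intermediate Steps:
((Z + 6*(2 - W))² - 349)² = ((-2 + 6*(2 - 1*2))² - 349)² = ((-2 + 6*(2 - 2))² - 349)² = ((-2 + 6*0)² - 349)² = ((-2 + 0)² - 349)² = ((-2)² - 349)² = (4 - 349)² = (-345)² = 119025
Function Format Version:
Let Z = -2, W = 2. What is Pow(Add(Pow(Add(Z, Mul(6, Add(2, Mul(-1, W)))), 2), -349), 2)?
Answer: 119025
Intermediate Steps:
Pow(Add(Pow(Add(Z, Mul(6, Add(2, Mul(-1, W)))), 2), -349), 2) = Pow(Add(Pow(Add(-2, Mul(6, Add(2, Mul(-1, 2)))), 2), -349), 2) = Pow(Add(Pow(Add(-2, Mul(6, Add(2, -2))), 2), -349), 2) = Pow(Add(Pow(Add(-2, Mul(6, 0)), 2), -349), 2) = Pow(Add(Pow(Add(-2, 0), 2), -349), 2) = Pow(Add(Pow(-2, 2), -349), 2) = Pow(Add(4, -349), 2) = Pow(-345, 2) = 119025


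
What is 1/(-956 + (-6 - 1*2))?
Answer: -1/964 ≈ -0.0010373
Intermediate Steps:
1/(-956 + (-6 - 1*2)) = 1/(-956 + (-6 - 2)) = 1/(-956 - 8) = 1/(-964) = -1/964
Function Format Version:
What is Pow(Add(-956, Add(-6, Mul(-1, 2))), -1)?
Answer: Rational(-1, 964) ≈ -0.0010373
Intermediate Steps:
Pow(Add(-956, Add(-6, Mul(-1, 2))), -1) = Pow(Add(-956, Add(-6, -2)), -1) = Pow(Add(-956, -8), -1) = Pow(-964, -1) = Rational(-1, 964)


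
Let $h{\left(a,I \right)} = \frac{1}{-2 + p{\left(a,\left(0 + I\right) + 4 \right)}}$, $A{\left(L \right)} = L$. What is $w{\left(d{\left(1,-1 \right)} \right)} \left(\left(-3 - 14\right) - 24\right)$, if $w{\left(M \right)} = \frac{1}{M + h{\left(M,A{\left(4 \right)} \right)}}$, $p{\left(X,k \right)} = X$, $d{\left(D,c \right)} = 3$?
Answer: $- \frac{41}{4} \approx -10.25$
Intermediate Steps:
$h{\left(a,I \right)} = \frac{1}{-2 + a}$
$w{\left(M \right)} = \frac{1}{M + \frac{1}{-2 + M}}$
$w{\left(d{\left(1,-1 \right)} \right)} \left(\left(-3 - 14\right) - 24\right) = \frac{-2 + 3}{1 + 3 \left(-2 + 3\right)} \left(\left(-3 - 14\right) - 24\right) = \frac{1}{1 + 3 \cdot 1} \cdot 1 \left(-17 - 24\right) = \frac{1}{1 + 3} \cdot 1 \left(-41\right) = \frac{1}{4} \cdot 1 \left(-41\right) = \frac{1}{4} \left(-41\right) = - \frac{41}{4}$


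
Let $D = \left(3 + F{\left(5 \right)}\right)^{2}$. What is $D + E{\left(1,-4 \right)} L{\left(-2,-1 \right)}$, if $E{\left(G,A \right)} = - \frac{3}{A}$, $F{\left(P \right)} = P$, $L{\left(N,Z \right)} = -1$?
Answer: $\frac{253}{4} \approx 63.25$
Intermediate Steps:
$D = 64$ ($D = \left(3 + 5\right)^{2} = 8^{2} = 64$)
$D + E{\left(1,-4 \right)} L{\left(-2,-1 \right)} = 64 + - \frac{3}{-4} \left(-1\right) = 64 + \left(-3\right) \left(- \frac{1}{4}\right) \left(-1\right) = 64 + \frac{3}{4} \left(-1\right) = 64 - \frac{3}{4} = \frac{253}{4}$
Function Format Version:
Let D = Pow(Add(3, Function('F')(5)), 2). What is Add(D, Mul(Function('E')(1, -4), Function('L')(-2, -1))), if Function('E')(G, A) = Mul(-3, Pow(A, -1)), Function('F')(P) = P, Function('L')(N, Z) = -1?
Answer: Rational(253, 4) ≈ 63.250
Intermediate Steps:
D = 64 (D = Pow(Add(3, 5), 2) = Pow(8, 2) = 64)
Add(D, Mul(Function('E')(1, -4), Function('L')(-2, -1))) = Add(64, Mul(Mul(-3, Pow(-4, -1)), -1)) = Add(64, Mul(Mul(-3, Rational(-1, 4)), -1)) = Add(64, Mul(Rational(3, 4), -1)) = Add(64, Rational(-3, 4)) = Rational(253, 4)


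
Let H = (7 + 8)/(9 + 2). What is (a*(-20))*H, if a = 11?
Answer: -300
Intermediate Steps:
H = 15/11 ≈ 1.3636
(a*(-20))*H = (11*(-20))*(15/11) = -220*15/11 = -300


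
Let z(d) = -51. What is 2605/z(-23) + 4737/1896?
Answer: -1565831/32232 ≈ -48.580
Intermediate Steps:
2605/z(-23) + 4737/1896 = 2605/(-51) + 4737/1896 = 2605*(-1/51) + 4737*(1/1896) = -2605/51 + 1579/632 = -1565831/32232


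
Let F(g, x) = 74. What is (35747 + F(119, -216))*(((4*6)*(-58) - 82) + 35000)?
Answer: 1200934846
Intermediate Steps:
(35747 + F(119, -216))*(((4*6)*(-58) - 82) + 35000) = (35747 + 74)*(((4*6)*(-58) - 82) + 35000) = 35821*((24*(-58) - 82) + 35000) = 35821*((-1392 - 82) + 35000) = 35821*(-1474 + 35000) = 35821*33526 = 1200934846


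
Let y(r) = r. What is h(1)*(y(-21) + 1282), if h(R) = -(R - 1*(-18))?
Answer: -23959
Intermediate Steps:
h(R) = -18 - R (h(R) = -(R + 18) = -(18 + R) = -18 - R)
h(1)*(y(-21) + 1282) = (-18 - 1*1)*(-21 + 1282) = (-18 - 1)*1261 = -19*1261 = -23959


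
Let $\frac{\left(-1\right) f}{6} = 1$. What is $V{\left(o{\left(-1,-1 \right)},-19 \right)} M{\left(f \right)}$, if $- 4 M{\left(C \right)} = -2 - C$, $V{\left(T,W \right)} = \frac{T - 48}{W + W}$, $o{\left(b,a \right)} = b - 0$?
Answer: $- \frac{49}{38} \approx -1.2895$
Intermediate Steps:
$o{\left(b,a \right)} = b$ ($o{\left(b,a \right)} = b + 0 = b$)
$V{\left(T,W \right)} = \frac{-48 + T}{2 W}$
$f = -6$ ($f = \left(-6\right) 1 = -6$)
$M{\left(C \right)} = \frac{1}{2} + \frac{C}{4}$ ($M{\left(C \right)} = - \frac{-2 - C}{4} = \frac{1}{2} + \frac{C}{4}$)
$V{\left(o{\left(-1,-1 \right)},-19 \right)} M{\left(f \right)} = \frac{-48 - 1}{2 \left(-19\right)} \left(\frac{1}{2} + \frac{1}{4} \left(-6\right)\right) = \frac{1}{2} \left(- \frac{1}{19}\right) \left(-49\right) \left(\frac{1}{2} - \frac{3}{2}\right) = \frac{49}{38} \left(-1\right) = - \frac{49}{38}$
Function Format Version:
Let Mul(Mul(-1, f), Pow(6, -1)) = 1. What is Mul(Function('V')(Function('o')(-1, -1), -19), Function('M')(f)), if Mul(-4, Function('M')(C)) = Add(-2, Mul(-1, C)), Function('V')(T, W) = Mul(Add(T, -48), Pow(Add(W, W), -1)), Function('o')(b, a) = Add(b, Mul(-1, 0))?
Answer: Rational(-49, 38) ≈ -1.2895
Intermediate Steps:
Function('o')(b, a) = b (Function('o')(b, a) = Add(b, 0) = b)
Function('V')(T, W) = Mul(Rational(1, 2), Pow(W, -1), Add(-48, T)) (Function('V')(T, W) = Mul(Add(-48, T), Pow(Mul(2, W), -1)) = Mul(Add(-48, T), Mul(Rational(1, 2), Pow(W, -1))) = Mul(Rational(1, 2), Pow(W, -1), Add(-48, T)))
f = -6 (f = Mul(-6, 1) = -6)
Function('M')(C) = Add(Rational(1, 2), Mul(Rational(1, 4), C)) (Function('M')(C) = Mul(Rational(-1, 4), Add(-2, Mul(-1, C))) = Add(Rational(1, 2), Mul(Rational(1, 4), C)))
Mul(Function('V')(Function('o')(-1, -1), -19), Function('M')(f)) = Mul(Mul(Rational(1, 2), Pow(-19, -1), Add(-48, -1)), Add(Rational(1, 2), Mul(Rational(1, 4), -6))) = Mul(Mul(Rational(1, 2), Rational(-1, 19), -49), Add(Rational(1, 2), Rational(-3, 2))) = Mul(Rational(49, 38), -1) = Rational(-49, 38)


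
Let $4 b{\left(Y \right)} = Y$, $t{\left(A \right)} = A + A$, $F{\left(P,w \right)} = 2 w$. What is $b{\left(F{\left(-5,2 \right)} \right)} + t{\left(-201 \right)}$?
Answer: $-401$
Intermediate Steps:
$t{\left(A \right)} = 2 A$
$b{\left(Y \right)} = \frac{Y}{4}$
$b{\left(F{\left(-5,2 \right)} \right)} + t{\left(-201 \right)} = \frac{2 \cdot 2}{4} + 2 \left(-201\right) = \frac{1}{4} \cdot 4 - 402 = 1 - 402 = -401$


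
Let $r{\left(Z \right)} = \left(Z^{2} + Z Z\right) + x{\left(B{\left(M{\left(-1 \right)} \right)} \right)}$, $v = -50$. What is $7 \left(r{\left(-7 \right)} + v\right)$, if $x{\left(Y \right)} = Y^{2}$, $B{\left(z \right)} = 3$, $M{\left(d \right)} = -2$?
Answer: $399$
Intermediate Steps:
$r{\left(Z \right)} = 9 + 2 Z^{2}$ ($r{\left(Z \right)} = \left(Z^{2} + Z Z\right) + 3^{2} = \left(Z^{2} + Z^{2}\right) + 9 = 2 Z^{2} + 9 = 9 + 2 Z^{2}$)
$7 \left(r{\left(-7 \right)} + v\right) = 7 \left(\left(9 + 2 \left(-7\right)^{2}\right) - 50\right) = 7 \left(\left(9 + 2 \cdot 49\right) - 50\right) = 7 \left(\left(9 + 98\right) - 50\right) = 7 \left(107 - 50\right) = 7 \cdot 57 = 399$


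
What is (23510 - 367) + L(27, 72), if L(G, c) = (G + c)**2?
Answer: 32944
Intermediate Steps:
(23510 - 367) + L(27, 72) = (23510 - 367) + (27 + 72)**2 = 23143 + 99**2 = 23143 + 9801 = 32944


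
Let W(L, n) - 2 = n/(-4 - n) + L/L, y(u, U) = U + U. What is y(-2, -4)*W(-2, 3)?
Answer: -144/7 ≈ -20.571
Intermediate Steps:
y(u, U) = 2*U
W(L, n) = 3 + n/(-4 - n) (W(L, n) = 2 + (n/(-4 - n) + L/L) = 2 + (n/(-4 - n) + 1) = 2 + (1 + n/(-4 - n)) = 3 + n/(-4 - n))
y(-2, -4)*W(-2, 3) = (2*(-4))*(2*(6 + 3)/(4 + 3)) = -16*9/7 = -8*18/7 = -144/7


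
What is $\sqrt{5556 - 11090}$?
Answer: $i \sqrt{5534} \approx 74.391 i$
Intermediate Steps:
$\sqrt{5556 - 11090} = \sqrt{-5534} = i \sqrt{5534}$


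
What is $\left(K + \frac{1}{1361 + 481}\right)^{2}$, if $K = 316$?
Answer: $\frac{338808977329}{3392964} \approx 99856.0$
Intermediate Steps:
$\left(K + \frac{1}{1361 + 481}\right)^{2} = \left(316 + \frac{1}{1361 + 481}\right)^{2} = \left(316 + \frac{1}{1842}\right)^{2} = \left(\frac{582073}{1842}\right)^{2} = \frac{338808977329}{3392964}$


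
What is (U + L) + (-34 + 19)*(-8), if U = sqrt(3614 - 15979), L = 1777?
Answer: 1897 + I*sqrt(12365) ≈ 1897.0 + 111.2*I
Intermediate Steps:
U = I*sqrt(12365) (U = sqrt(-12365) = I*sqrt(12365) ≈ 111.2*I)
(U + L) + (-34 + 19)*(-8) = (I*sqrt(12365) + 1777) + (-34 + 19)*(-8) = (1777 + I*sqrt(12365)) - 15*(-8) = (1777 + I*sqrt(12365)) + 120 = 1897 + I*sqrt(12365)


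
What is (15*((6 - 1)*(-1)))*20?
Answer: -1500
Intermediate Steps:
(15*((6 - 1)*(-1)))*20 = (15*(5*(-1)))*20 = (15*(-5))*20 = -75*20 = -1500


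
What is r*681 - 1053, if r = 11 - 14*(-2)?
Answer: 25506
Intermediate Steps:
r = 39 (r = 11 + 28 = 39)
r*681 - 1053 = 39*681 - 1053 = 26559 - 1053 = 25506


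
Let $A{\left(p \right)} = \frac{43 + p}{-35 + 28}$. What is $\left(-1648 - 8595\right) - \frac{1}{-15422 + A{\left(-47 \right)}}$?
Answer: $- \frac{1105731843}{107950} \approx -10243.0$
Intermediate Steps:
$A{\left(p \right)} = - \frac{43}{7} - \frac{p}{7}$ ($A{\left(p \right)} = \frac{43 + p}{-7} = \left(43 + p\right) \left(- \frac{1}{7}\right) = - \frac{43}{7} - \frac{p}{7}$)
$\left(-1648 - 8595\right) - \frac{1}{-15422 + A{\left(-47 \right)}} = \left(-1648 - 8595\right) - \frac{1}{-15422 - - \frac{4}{7}} = \left(-1648 - 8595\right) - \frac{1}{-15422 + \left(- \frac{43}{7} + \frac{47}{7}\right)} = -10243 - \frac{1}{-15422 + \frac{4}{7}} = -10243 - \frac{1}{- \frac{107950}{7}} = -10243 - - \frac{7}{107950} = -10243 + \frac{7}{107950} = - \frac{1105731843}{107950}$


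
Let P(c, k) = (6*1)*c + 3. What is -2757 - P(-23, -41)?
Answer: -2622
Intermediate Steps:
P(c, k) = 3 + 6*c (P(c, k) = 6*c + 3 = 3 + 6*c)
-2757 - P(-23, -41) = -2757 - (3 + 6*(-23)) = -2757 - (3 - 138) = -2757 - 1*(-135) = -2757 + 135 = -2622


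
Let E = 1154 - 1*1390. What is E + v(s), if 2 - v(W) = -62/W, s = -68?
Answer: -7987/34 ≈ -234.91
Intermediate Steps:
E = -236 (E = 1154 - 1390 = -236)
v(W) = 2 + 62/W (v(W) = 2 - (-62)/W = 2 + 62/W)
E + v(s) = -236 + (2 + 62/(-68)) = -236 + (2 + 62*(-1/68)) = -236 + (2 - 31/34) = -236 + 37/34 = -7987/34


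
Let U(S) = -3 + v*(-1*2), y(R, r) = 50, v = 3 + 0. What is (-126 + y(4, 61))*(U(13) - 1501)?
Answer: 114760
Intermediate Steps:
v = 3
U(S) = -9 (U(S) = -3 + 3*(-1*2) = -3 + 3*(-2) = -3 - 6 = -9)
(-126 + y(4, 61))*(U(13) - 1501) = (-126 + 50)*(-9 - 1501) = -76*(-1510) = 114760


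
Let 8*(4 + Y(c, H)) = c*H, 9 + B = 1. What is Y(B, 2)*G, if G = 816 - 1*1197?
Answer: 2286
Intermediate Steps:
B = -8 (B = -9 + 1 = -8)
Y(c, H) = -4 + H*c/8 (Y(c, H) = -4 + (c*H)/8 = -4 + (H*c)/8 = -4 + H*c/8)
G = -381 (G = 816 - 1197 = -381)
Y(B, 2)*G = (-4 + (1/8)*2*(-8))*(-381) = (-4 - 2)*(-381) = -6*(-381) = 2286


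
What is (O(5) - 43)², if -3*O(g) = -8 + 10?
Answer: 17161/9 ≈ 1906.8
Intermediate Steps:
O(g) = -⅔ (O(g) = -(-8 + 10)/3 = -⅓*2 = -⅔)
(O(5) - 43)² = (-⅔ - 43)² = (-131/3)² = 17161/9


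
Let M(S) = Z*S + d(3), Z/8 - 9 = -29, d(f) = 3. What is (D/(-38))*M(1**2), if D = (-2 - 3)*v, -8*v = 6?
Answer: 2355/152 ≈ 15.493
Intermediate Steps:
v = -3/4 (v = -1/8*6 = -3/4 ≈ -0.75000)
Z = -160 (Z = 72 + 8*(-29) = 72 - 232 = -160)
D = 15/4 (D = (-2 - 3)*(-3/4) = -5*(-3/4) = 15/4 ≈ 3.7500)
M(S) = 3 - 160*S (M(S) = -160*S + 3 = 3 - 160*S)
(D/(-38))*M(1**2) = ((15/4)/(-38))*(3 - 160*1**2) = ((15/4)*(-1/38))*(3 - 160*1) = -15*(3 - 160)/152 = -15/152*(-157) = 2355/152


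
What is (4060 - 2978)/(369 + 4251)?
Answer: 541/2310 ≈ 0.23420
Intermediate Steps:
(4060 - 2978)/(369 + 4251) = 1082/4620 = 1082*(1/4620) = 541/2310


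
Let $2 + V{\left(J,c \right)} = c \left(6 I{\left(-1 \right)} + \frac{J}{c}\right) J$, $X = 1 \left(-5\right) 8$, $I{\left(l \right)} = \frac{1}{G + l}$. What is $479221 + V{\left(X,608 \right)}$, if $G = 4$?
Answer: $432179$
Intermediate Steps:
$I{\left(l \right)} = \frac{1}{4 + l}$
$X = -40$ ($X = \left(-5\right) 8 = -40$)
$V{\left(J,c \right)} = -2 + J c \left(2 + \frac{J}{c}\right)$ ($V{\left(J,c \right)} = -2 + c \left(\frac{6}{4 - 1} + \frac{J}{c}\right) J = -2 + c \left(\frac{6}{3} + \frac{J}{c}\right) J = -2 + c \left(6 \cdot \frac{1}{3} + \frac{J}{c}\right) J = -2 + c \left(2 + \frac{J}{c}\right) J = -2 + J c \left(2 + \frac{J}{c}\right)$)
$479221 + V{\left(X,608 \right)} = 479221 + \left(-2 + \left(-40\right)^{2} + 2 \left(-40\right) 608\right) = 479221 - 47042 = 432179$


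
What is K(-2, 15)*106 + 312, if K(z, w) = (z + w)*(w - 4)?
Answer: 15470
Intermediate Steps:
K(z, w) = (-4 + w)*(w + z) (K(z, w) = (w + z)*(-4 + w) = (-4 + w)*(w + z))
K(-2, 15)*106 + 312 = (15**2 - 4*15 - 4*(-2) + 15*(-2))*106 + 312 = (225 - 60 + 8 - 30)*106 + 312 = 143*106 + 312 = 15158 + 312 = 15470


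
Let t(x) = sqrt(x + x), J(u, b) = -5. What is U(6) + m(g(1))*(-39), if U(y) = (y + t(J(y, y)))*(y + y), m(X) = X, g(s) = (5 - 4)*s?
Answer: 33 + 12*I*sqrt(10) ≈ 33.0 + 37.947*I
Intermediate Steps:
g(s) = s (g(s) = 1*s = s)
t(x) = sqrt(2)*sqrt(x) (t(x) = sqrt(2*x) = sqrt(2)*sqrt(x))
U(y) = 2*y*(y + I*sqrt(10)) (U(y) = (y + sqrt(2)*sqrt(-5))*(y + y) = (y + sqrt(2)*(I*sqrt(5)))*(2*y) = (y + I*sqrt(10))*(2*y) = 2*y*(y + I*sqrt(10)))
U(6) + m(g(1))*(-39) = 2*6*(6 + I*sqrt(10)) + 1*(-39) = (72 + 12*I*sqrt(10)) - 39 = 33 + 12*I*sqrt(10)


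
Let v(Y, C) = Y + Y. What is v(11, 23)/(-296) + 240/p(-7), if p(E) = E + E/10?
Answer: -356047/11396 ≈ -31.243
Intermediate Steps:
v(Y, C) = 2*Y
p(E) = 11*E/10 (p(E) = E + E*(⅒) = E + E/10 = 11*E/10)
v(11, 23)/(-296) + 240/p(-7) = (2*11)/(-296) + 240/(((11/10)*(-7))) = 22*(-1/296) + 240/(-77/10) = -11/148 + 240*(-10/77) = -11/148 - 2400/77 = -356047/11396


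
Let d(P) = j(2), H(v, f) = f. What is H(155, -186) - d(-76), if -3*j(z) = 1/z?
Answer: -1115/6 ≈ -185.83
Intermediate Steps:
j(z) = -1/(3*z)
d(P) = -⅙ (d(P) = -⅓/2 = -⅓*½ = -⅙)
H(155, -186) - d(-76) = -186 - 1*(-⅙) = -186 + ⅙ = -1115/6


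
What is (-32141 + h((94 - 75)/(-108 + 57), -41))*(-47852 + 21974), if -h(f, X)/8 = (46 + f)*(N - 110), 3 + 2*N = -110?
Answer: -12597177498/17 ≈ -7.4101e+8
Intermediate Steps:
N = -113/2 (N = -3/2 + (1/2)*(-110) = -3/2 - 55 = -113/2 ≈ -56.500)
h(f, X) = 61272 + 1332*f (h(f, X) = -8*(46 + f)*(-113/2 - 110) = -8*(46 + f)*(-333)/2 = -8*(-7659 - 333*f/2) = 61272 + 1332*f)
(-32141 + h((94 - 75)/(-108 + 57), -41))*(-47852 + 21974) = (-32141 + (61272 + 1332*((94 - 75)/(-108 + 57))))*(-47852 + 21974) = (-32141 + (61272 + 1332*(19/(-51))))*(-25878) = (-32141 + (61272 + 1332*(19*(-1/51))))*(-25878) = (-32141 + (61272 + 1332*(-19/51)))*(-25878) = (-32141 + (61272 - 8436/17))*(-25878) = (-32141 + 1033188/17)*(-25878) = (486791/17)*(-25878) = -12597177498/17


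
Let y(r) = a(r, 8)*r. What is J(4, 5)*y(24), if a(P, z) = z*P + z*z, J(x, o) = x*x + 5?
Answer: 129024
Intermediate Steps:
J(x, o) = 5 + x² (J(x, o) = x² + 5 = 5 + x²)
a(P, z) = z² + P*z (a(P, z) = P*z + z² = z² + P*z)
y(r) = r*(64 + 8*r) (y(r) = (8*(r + 8))*r = (8*(8 + r))*r = (64 + 8*r)*r = r*(64 + 8*r))
J(4, 5)*y(24) = (5 + 4²)*(8*24*(8 + 24)) = (5 + 16)*(8*24*32) = 21*6144 = 129024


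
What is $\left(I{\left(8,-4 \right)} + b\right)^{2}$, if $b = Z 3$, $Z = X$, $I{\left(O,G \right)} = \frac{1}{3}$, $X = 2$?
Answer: $\frac{361}{9} \approx 40.111$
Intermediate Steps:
$I{\left(O,G \right)} = \frac{1}{3}$
$Z = 2$
$b = 6$ ($b = 2 \cdot 3 = 6$)
$\left(I{\left(8,-4 \right)} + b\right)^{2} = \left(\frac{1}{3} + 6\right)^{2} = \left(\frac{19}{3}\right)^{2} = \frac{361}{9}$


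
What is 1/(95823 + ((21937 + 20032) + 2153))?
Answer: 1/139945 ≈ 7.1457e-6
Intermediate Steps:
1/(95823 + ((21937 + 20032) + 2153)) = 1/(95823 + (41969 + 2153)) = 1/(95823 + 44122) = 1/139945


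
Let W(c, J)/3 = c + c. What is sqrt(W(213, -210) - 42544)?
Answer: I*sqrt(41266) ≈ 203.14*I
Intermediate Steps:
W(c, J) = 6*c (W(c, J) = 3*(c + c) = 3*(2*c) = 6*c)
sqrt(W(213, -210) - 42544) = sqrt(6*213 - 42544) = sqrt(1278 - 42544) = sqrt(-41266) = I*sqrt(41266)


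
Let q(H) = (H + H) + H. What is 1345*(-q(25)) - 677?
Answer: -101552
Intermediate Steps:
q(H) = 3*H (q(H) = 2*H + H = 3*H)
1345*(-q(25)) - 677 = 1345*(-3*25) - 677 = 1345*(-1*75) - 677 = 1345*(-75) - 677 = -100875 - 677 = -101552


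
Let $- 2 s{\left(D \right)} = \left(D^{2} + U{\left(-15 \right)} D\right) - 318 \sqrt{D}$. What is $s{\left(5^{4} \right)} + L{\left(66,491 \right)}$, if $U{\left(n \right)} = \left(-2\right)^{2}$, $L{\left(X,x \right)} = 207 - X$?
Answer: $- \frac{384893}{2} \approx -1.9245 \cdot 10^{5}$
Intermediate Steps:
$U{\left(n \right)} = 4$
$s{\left(D \right)} = - 2 D + 159 \sqrt{D} - \frac{D^{2}}{2}$ ($s{\left(D \right)} = - \frac{\left(D^{2} + 4 D\right) - 318 \sqrt{D}}{2} = - \frac{D^{2} - 318 \sqrt{D} + 4 D}{2} = - 2 D + 159 \sqrt{D} - \frac{D^{2}}{2}$)
$s{\left(5^{4} \right)} + L{\left(66,491 \right)} = \left(- 2 \cdot 5^{4} + 159 \sqrt{5^{4}} - \frac{\left(5^{4}\right)^{2}}{2}\right) + \left(207 - 66\right) = \left(\left(-2\right) 625 + 159 \sqrt{625} - \frac{625^{2}}{2}\right) + \left(207 - 66\right) = \left(-1250 + 159 \cdot 25 - \frac{390625}{2}\right) + 141 = \left(-1250 + 3975 - \frac{390625}{2}\right) + 141 = - \frac{385175}{2} + 141 = - \frac{384893}{2}$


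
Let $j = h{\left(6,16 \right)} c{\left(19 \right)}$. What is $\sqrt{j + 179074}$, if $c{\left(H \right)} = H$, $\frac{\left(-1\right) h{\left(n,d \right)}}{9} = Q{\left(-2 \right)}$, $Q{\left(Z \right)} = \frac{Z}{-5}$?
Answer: $\frac{2 \sqrt{1118785}}{5} \approx 423.09$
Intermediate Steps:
$Q{\left(Z \right)} = - \frac{Z}{5}$ ($Q{\left(Z \right)} = Z \left(- \frac{1}{5}\right) = - \frac{Z}{5}$)
$h{\left(n,d \right)} = - \frac{18}{5}$ ($h{\left(n,d \right)} = - 9 \left(\left(- \frac{1}{5}\right) \left(-2\right)\right) = \left(-9\right) \frac{2}{5} = - \frac{18}{5}$)
$j = - \frac{342}{5}$ ($j = \left(- \frac{18}{5}\right) 19 = - \frac{342}{5} \approx -68.4$)
$\sqrt{j + 179074} = \sqrt{- \frac{342}{5} + 179074} = \sqrt{\frac{895028}{5}} = \frac{2 \sqrt{1118785}}{5}$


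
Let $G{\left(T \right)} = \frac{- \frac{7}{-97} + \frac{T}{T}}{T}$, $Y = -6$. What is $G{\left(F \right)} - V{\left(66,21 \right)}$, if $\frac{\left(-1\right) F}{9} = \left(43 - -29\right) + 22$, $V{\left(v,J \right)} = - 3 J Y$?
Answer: $- \frac{15509770}{41031} \approx -378.0$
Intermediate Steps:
$V{\left(v,J \right)} = 18 J$ ($V{\left(v,J \right)} = - 3 J \left(-6\right) = 18 J$)
$F = -846$ ($F = - 9 \left(\left(43 - -29\right) + 22\right) = - 9 \left(\left(43 + 29\right) + 22\right) = - 9 \left(72 + 22\right) = \left(-9\right) 94 = -846$)
$G{\left(T \right)} = \frac{104}{97 T}$ ($G{\left(T \right)} = \frac{\left(-7\right) \left(- \frac{1}{97}\right) + 1}{T} = \frac{\frac{7}{97} + 1}{T} = \frac{104}{97 T}$)
$G{\left(F \right)} - V{\left(66,21 \right)} = \frac{104}{97 \left(-846\right)} - 18 \cdot 21 = \frac{104}{97} \left(- \frac{1}{846}\right) - 378 = - \frac{52}{41031} - 378 = - \frac{15509770}{41031}$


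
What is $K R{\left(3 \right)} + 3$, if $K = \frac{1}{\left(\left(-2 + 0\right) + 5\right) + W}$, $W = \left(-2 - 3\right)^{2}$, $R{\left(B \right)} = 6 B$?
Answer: $\frac{51}{14} \approx 3.6429$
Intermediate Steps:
$W = 25$ ($W = \left(-5\right)^{2} = 25$)
$K = \frac{1}{28}$ ($K = \frac{1}{\left(\left(-2 + 0\right) + 5\right) + 25} = \frac{1}{\left(-2 + 5\right) + 25} = \frac{1}{3 + 25} = \frac{1}{28} \approx 0.035714$)
$K R{\left(3 \right)} + 3 = \frac{6 \cdot 3}{28} + 3 = \frac{1}{28} \cdot 18 + 3 = \frac{9}{14} + 3 = \frac{51}{14}$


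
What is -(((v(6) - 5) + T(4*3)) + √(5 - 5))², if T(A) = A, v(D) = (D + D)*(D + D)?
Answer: -22801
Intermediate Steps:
v(D) = 4*D² (v(D) = (2*D)*(2*D) = 4*D²)
-(((v(6) - 5) + T(4*3)) + √(5 - 5))² = -(((4*6² - 5) + 4*3) + √(5 - 5))² = -(((4*36 - 5) + 12) + √0)² = -(((144 - 5) + 12) + 0)² = -((139 + 12) + 0)² = -(151 + 0)² = -1*151² = -1*22801 = -22801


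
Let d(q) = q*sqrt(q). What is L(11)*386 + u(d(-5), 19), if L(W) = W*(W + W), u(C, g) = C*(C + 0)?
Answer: 93287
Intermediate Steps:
d(q) = q**(3/2)
u(C, g) = C**2 (u(C, g) = C*C = C**2)
L(W) = 2*W**2 (L(W) = W*(2*W) = 2*W**2)
L(11)*386 + u(d(-5), 19) = (2*11**2)*386 + ((-5)**(3/2))**2 = (2*121)*386 + (-5*I*sqrt(5))**2 = 242*386 - 125 = 93412 - 125 = 93287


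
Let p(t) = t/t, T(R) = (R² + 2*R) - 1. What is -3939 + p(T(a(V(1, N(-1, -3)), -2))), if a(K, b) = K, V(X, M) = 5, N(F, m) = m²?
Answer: -3938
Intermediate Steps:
T(R) = -1 + R² + 2*R
p(t) = 1
-3939 + p(T(a(V(1, N(-1, -3)), -2))) = -3939 + 1 = -3938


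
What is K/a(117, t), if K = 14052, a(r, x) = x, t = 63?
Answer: 4684/21 ≈ 223.05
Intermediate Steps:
K/a(117, t) = 14052/63 = 14052*(1/63) = 4684/21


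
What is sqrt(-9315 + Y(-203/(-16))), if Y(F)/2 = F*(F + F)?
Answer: I*sqrt(554951)/8 ≈ 93.119*I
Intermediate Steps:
Y(F) = 4*F**2 (Y(F) = 2*(F*(F + F)) = 2*(F*(2*F)) = 2*(2*F**2) = 4*F**2)
sqrt(-9315 + Y(-203/(-16))) = sqrt(-9315 + 4*(-203/(-16))**2) = sqrt(-9315 + 4*(-203*(-1/16))**2) = sqrt(-9315 + 4*(203/16)**2) = sqrt(-9315 + 4*(41209/256)) = sqrt(-9315 + 41209/64) = sqrt(-554951/64) = I*sqrt(554951)/8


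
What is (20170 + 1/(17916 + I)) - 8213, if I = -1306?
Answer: 198605771/16610 ≈ 11957.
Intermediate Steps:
(20170 + 1/(17916 + I)) - 8213 = (20170 + 1/(17916 - 1306)) - 8213 = (20170 + 1/16610) - 8213 = 335023701/16610 - 8213 = 198605771/16610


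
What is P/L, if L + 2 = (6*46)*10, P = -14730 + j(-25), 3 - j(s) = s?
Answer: -7351/1379 ≈ -5.3307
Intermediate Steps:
j(s) = 3 - s
P = -14702 (P = -14730 + (3 - 1*(-25)) = -14730 + (3 + 25) = -14730 + 28 = -14702)
L = 2758 (L = -2 + (6*46)*10 = -2 + 276*10 = -2 + 2760 = 2758)
P/L = -14702/2758 = -14702*1/2758 = -7351/1379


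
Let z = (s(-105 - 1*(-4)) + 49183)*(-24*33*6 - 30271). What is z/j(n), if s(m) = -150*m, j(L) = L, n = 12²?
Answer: -2253134659/144 ≈ -1.5647e+7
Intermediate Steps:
n = 144
z = -2253134659 (z = (-150*(-105 - 1*(-4)) + 49183)*(-24*33*6 - 30271) = (-150*(-105 + 4) + 49183)*(-792*6 - 30271) = (-150*(-101) + 49183)*(-4752 - 30271) = (15150 + 49183)*(-35023) = 64333*(-35023) = -2253134659)
z/j(n) = -2253134659/144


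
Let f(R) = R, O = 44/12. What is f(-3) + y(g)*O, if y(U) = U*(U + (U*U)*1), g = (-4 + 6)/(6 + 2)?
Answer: -521/192 ≈ -2.7135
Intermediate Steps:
O = 11/3 (O = 44*(1/12) = 11/3 ≈ 3.6667)
g = 1/4 (g = 2/8 = 2*(1/8) = 1/4 ≈ 0.25000)
y(U) = U*(U + U**2) (y(U) = U*(U + U**2*1) = U*(U + U**2))
f(-3) + y(g)*O = -3 + ((1/4)**2*(1 + 1/4))*(11/3) = -3 + ((1/16)*(5/4))*(11/3) = -3 + (5/64)*(11/3) = -3 + 55/192 = -521/192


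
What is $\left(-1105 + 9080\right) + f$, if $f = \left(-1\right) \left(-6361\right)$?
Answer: $14336$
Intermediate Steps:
$f = 6361$
$\left(-1105 + 9080\right) + f = \left(-1105 + 9080\right) + 6361 = 7975 + 6361 = 14336$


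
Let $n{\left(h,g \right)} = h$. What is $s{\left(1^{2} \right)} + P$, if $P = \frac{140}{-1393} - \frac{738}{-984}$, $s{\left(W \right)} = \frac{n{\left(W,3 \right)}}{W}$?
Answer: $\frac{1313}{796} \approx 1.6495$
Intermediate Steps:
$s{\left(W \right)} = 1$ ($s{\left(W \right)} = \frac{W}{W} = 1$)
$P = \frac{517}{796}$ ($P = 140 \left(- \frac{1}{1393}\right) - - \frac{3}{4} = - \frac{20}{199} + \frac{3}{4} = \frac{517}{796} \approx 0.6495$)
$s{\left(1^{2} \right)} + P = 1 + \frac{517}{796} = \frac{1313}{796}$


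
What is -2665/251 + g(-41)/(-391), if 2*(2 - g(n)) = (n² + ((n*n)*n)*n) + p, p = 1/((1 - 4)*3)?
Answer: 6368425921/1766538 ≈ 3605.0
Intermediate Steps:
p = -⅑ (p = 1/(-3*3) = 1/(-9) = -⅑ ≈ -0.11111)
g(n) = 37/18 - n²/2 - n⁴/2 (g(n) = 2 - ((n² + ((n*n)*n)*n) - ⅑)/2 = 2 - ((n² + (n²*n)*n) - ⅑)/2 = 2 - ((n² + n³*n) - ⅑)/2 = 2 - ((n² + n⁴) - ⅑)/2 = 2 - (-⅑ + n² + n⁴)/2 = 2 + (1/18 - n²/2 - n⁴/2) = 37/18 - n²/2 - n⁴/2)
-2665/251 + g(-41)/(-391) = -2665/251 + (37/18 - ½*(-41)² - ½*(-41)⁴)/(-391) = -2665*1/251 + (37/18 - ½*1681 - ½*2825761)*(-1/391) = -2665/251 + (37/18 - 1681/2 - 2825761/2)*(-1/391) = -2665/251 - 25446941/18*(-1/391) = -2665/251 + 25446941/7038 = 6368425921/1766538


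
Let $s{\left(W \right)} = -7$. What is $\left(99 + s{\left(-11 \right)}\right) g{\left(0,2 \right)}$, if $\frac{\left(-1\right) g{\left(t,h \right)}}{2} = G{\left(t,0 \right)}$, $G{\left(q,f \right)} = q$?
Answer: $0$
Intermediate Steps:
$g{\left(t,h \right)} = - 2 t$
$\left(99 + s{\left(-11 \right)}\right) g{\left(0,2 \right)} = \left(99 - 7\right) \left(\left(-2\right) 0\right) = 92 \cdot 0 = 0$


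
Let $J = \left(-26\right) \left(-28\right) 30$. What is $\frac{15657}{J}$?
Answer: $\frac{5219}{7280} \approx 0.7169$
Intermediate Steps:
$J = 21840$ ($J = 728 \cdot 30 = 21840$)
$\frac{15657}{J} = \frac{15657}{21840} = 15657 \cdot \frac{1}{21840} = \frac{5219}{7280}$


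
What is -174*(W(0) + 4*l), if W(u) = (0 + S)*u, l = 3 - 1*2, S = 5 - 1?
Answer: -696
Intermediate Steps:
S = 4
l = 1 (l = 3 - 2 = 1)
W(u) = 4*u (W(u) = (0 + 4)*u = 4*u)
-174*(W(0) + 4*l) = -174*(4*0 + 4*1) = -174*(0 + 4) = -174*4 = -696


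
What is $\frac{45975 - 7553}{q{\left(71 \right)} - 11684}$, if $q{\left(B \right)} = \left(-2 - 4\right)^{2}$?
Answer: $- \frac{19211}{5824} \approx -3.2986$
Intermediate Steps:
$q{\left(B \right)} = 36$ ($q{\left(B \right)} = \left(-6\right)^{2} = 36$)
$\frac{45975 - 7553}{q{\left(71 \right)} - 11684} = \frac{45975 - 7553}{36 - 11684} = \frac{38422}{-11648} = 38422 \left(- \frac{1}{11648}\right) = - \frac{19211}{5824}$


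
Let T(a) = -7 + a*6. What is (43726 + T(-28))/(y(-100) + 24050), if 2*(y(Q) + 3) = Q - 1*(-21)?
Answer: 9678/5335 ≈ 1.8141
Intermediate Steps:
y(Q) = 15/2 + Q/2 (y(Q) = -3 + (Q - 1*(-21))/2 = -3 + (Q + 21)/2 = -3 + (21 + Q)/2 = -3 + (21/2 + Q/2) = 15/2 + Q/2)
T(a) = -7 + 6*a
(43726 + T(-28))/(y(-100) + 24050) = (43726 + (-7 + 6*(-28)))/((15/2 + (½)*(-100)) + 24050) = (43726 + (-7 - 168))/((15/2 - 50) + 24050) = (43726 - 175)/(-85/2 + 24050) = 43551/(48015/2) = 43551*(2/48015) = 9678/5335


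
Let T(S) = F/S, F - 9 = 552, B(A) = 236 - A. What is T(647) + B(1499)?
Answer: -816600/647 ≈ -1262.1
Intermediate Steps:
F = 561 (F = 9 + 552 = 561)
T(S) = 561/S
T(647) + B(1499) = 561/647 + (236 - 1*1499) = 561*(1/647) + (236 - 1499) = 561/647 - 1263 = -816600/647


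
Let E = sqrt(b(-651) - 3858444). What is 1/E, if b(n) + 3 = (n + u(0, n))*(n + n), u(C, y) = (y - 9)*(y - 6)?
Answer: -I*sqrt(567584085)/567584085 ≈ -4.1974e-5*I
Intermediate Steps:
u(C, y) = (-9 + y)*(-6 + y)
b(n) = -3 + 2*n*(54 + n**2 - 14*n) (b(n) = -3 + (n + (54 + n**2 - 15*n))*(n + n) = -3 + (54 + n**2 - 14*n)*(2*n) = -3 + 2*n*(54 + n**2 - 14*n))
E = I*sqrt(567584085) (E = sqrt((-3 - 28*(-651)**2 + 2*(-651)**3 + 108*(-651)) - 3858444) = sqrt((-3 - 28*423801 + 2*(-275894451) - 70308) - 3858444) = sqrt((-3 - 11866428 - 551788902 - 70308) - 3858444) = sqrt(-563725641 - 3858444) = sqrt(-567584085) = I*sqrt(567584085) ≈ 23824.0*I)
1/E = 1/(I*sqrt(567584085)) = -I*sqrt(567584085)/567584085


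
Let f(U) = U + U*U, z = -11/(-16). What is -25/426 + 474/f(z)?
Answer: 5742791/14058 ≈ 408.51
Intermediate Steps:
z = 11/16 (z = -11*(-1/16) = 11/16 ≈ 0.68750)
f(U) = U + U**2
-25/426 + 474/f(z) = -25/426 + 474/((11*(1 + 11/16)/16)) = -25*1/426 + 474/(((11/16)*(27/16))) = -25/426 + 474/(297/256) = -25/426 + 474*(256/297) = -25/426 + 40448/99 = 5742791/14058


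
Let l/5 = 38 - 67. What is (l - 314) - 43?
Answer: -502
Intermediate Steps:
l = -145 (l = 5*(38 - 67) = 5*(-29) = -145)
(l - 314) - 43 = (-145 - 314) - 43 = -459 - 43 = -502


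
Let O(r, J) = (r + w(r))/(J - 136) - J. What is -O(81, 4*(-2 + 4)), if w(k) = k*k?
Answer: 3833/64 ≈ 59.891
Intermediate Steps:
w(k) = k²
O(r, J) = -J + (r + r²)/(-136 + J) (O(r, J) = (r + r²)/(J - 136) - J = (r + r²)/(-136 + J) - J = -J + (r + r²)/(-136 + J))
-O(81, 4*(-2 + 4)) = -(81 + 81² - (4*(-2 + 4))² + 136*(4*(-2 + 4)))/(-136 + 4*(-2 + 4)) = -(81 + 6561 - (4*2)² + 136*(4*2))/(-136 + 4*2) = -(81 + 6561 - 1*8² + 136*8)/(-136 + 8) = -(81 + 6561 - 1*64 + 1088)/(-128) = -(-1)*(81 + 6561 - 64 + 1088)/128 = -(-1)*7666/128 = -1*(-3833/64) = 3833/64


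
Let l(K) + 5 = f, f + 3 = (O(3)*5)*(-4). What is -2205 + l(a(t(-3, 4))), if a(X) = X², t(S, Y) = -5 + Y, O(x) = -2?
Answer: -2173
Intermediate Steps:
f = 37 (f = -3 - 2*5*(-4) = -3 - 10*(-4) = -3 + 40 = 37)
l(K) = 32 (l(K) = -5 + 37 = 32)
-2205 + l(a(t(-3, 4))) = -2205 + 32 = -2173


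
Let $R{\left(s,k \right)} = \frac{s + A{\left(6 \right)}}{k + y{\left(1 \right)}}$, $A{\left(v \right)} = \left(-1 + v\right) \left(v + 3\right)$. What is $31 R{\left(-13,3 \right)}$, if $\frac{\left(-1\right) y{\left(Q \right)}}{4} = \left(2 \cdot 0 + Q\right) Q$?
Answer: $-992$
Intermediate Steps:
$y{\left(Q \right)} = - 4 Q^{2}$ ($y{\left(Q \right)} = - 4 \left(2 \cdot 0 + Q\right) Q = - 4 \left(0 + Q\right) Q = - 4 Q Q = - 4 Q^{2}$)
$A{\left(v \right)} = \left(-1 + v\right) \left(3 + v\right)$
$R{\left(s,k \right)} = \frac{45 + s}{-4 + k}$ ($R{\left(s,k \right)} = \frac{s + \left(-3 + 6^{2} + 2 \cdot 6\right)}{k - 4 \cdot 1^{2}} = \frac{s + \left(-3 + 36 + 12\right)}{k - 4} = \frac{s + 45}{k - 4} = \frac{45 + s}{-4 + k}$)
$31 R{\left(-13,3 \right)} = 31 \frac{45 - 13}{-4 + 3} = 31 \frac{1}{-1} \cdot 32 = 31 \left(\left(-1\right) 32\right) = 31 \left(-32\right) = -992$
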